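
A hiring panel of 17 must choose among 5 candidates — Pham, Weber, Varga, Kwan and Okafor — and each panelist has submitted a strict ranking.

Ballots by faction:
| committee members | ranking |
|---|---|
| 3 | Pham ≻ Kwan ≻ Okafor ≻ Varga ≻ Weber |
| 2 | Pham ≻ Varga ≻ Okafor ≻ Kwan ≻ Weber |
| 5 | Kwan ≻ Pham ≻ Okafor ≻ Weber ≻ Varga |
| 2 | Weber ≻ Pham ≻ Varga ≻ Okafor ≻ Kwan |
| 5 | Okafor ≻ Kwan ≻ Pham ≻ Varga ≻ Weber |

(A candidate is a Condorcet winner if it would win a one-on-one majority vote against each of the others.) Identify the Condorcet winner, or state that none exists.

Head-to-head results (17 committee members):
Pham vs Weber: Pham preferred on 3+2+5+5 = 15 ballots; Pham wins 15–2.
Pham vs Varga: Pham preferred on 3+2+5+2+5 = 17 ballots; Pham wins 17–0.
Pham vs Kwan: Pham preferred on 3+2+2 = 7 ballots; Kwan wins 10–7.
Pham vs Okafor: Pham preferred on 3+2+5+2 = 12 ballots; Pham wins 12–5.
Weber vs Varga: 5+2 = 7 for Weber, 10 for Varga — Varga by 10–7.
Weber vs Kwan: Weber preferred on 2 ballots; Kwan wins 15–2.
Weber vs Okafor: Weber is ranked higher on 2 ballots, Okafor on 15. Okafor wins 15–2.
Varga vs Kwan: Varga preferred on 2+2 = 4 ballots; Kwan wins 13–4.
Varga vs Okafor: 2+2 = 4 for Varga, 13 for Okafor — Okafor by 13–4.
Kwan vs Okafor: 3+5 = 8 for Kwan, 9 for Okafor — Okafor by 9–8.
Every candidate loses at least once (Pham loses to Kwan; Weber loses to Pham; Varga loses to Pham; Kwan loses to Okafor; Okafor loses to Pham). The majority relation contains the cycle Pham beats Okafor beats Kwan beats Pham, so there is no Condorcet winner.

none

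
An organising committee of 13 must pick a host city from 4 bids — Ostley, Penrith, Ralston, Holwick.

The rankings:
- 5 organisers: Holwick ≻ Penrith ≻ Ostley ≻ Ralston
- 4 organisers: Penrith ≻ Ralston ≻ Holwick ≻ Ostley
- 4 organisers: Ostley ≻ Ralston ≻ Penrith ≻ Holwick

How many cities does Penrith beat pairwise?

3

Penrith against each rival (13 organisers):
Penrith vs Ostley: 9 to 4, Penrith.
Penrith vs Ralston: Penrith wins 9–4.
Penrith vs Holwick: Penrith wins 8–5.
Penrith beats Ostley, Ralston, Holwick — 3 pairwise wins.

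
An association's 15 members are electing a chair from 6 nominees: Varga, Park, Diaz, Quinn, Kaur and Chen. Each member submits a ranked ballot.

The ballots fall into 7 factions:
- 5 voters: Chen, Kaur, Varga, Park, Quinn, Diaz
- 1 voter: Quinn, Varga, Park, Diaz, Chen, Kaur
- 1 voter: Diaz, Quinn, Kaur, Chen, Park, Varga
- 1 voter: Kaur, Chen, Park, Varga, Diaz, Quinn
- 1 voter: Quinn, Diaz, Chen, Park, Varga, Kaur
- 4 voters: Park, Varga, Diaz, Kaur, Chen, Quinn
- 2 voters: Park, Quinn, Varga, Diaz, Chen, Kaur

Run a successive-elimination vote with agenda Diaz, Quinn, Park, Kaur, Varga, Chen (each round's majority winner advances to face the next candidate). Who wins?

Round 1: Diaz vs Quinn — 6–9, Quinn advances.
Round 2: Quinn vs Park — 3–12, Park advances.
Round 3: Park vs Kaur — 8–7, Park advances.
Round 4: Park vs Varga — 9–6, Park advances.
Round 5: Park vs Chen — 7–8, Chen advances.
The agenda winner is Chen.

Chen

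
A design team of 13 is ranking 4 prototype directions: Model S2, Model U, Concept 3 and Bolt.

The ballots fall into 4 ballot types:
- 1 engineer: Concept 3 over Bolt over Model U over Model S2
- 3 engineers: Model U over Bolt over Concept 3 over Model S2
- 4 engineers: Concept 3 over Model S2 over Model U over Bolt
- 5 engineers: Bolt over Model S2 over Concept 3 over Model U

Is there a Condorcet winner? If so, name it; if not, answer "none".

Check each pair by majority over 13 ballots:
Model S2 vs Model U: 4+5 = 9 for Model S2, 4 for Model U — Model S2 by 9–4.
Model S2 vs Concept 3: Model S2 preferred on 5 ballots; Concept 3 wins 8–5.
Model S2 vs Bolt: 4 for Model S2, 9 for Bolt — Bolt by 9–4.
Model U vs Concept 3: 3 for Model U, 10 for Concept 3 — Concept 3 by 10–3.
Model U vs Bolt: Model U preferred on 3+4 = 7 ballots; Model U wins 7–6.
Concept 3 vs Bolt: Concept 3 is ranked higher on 1+4 = 5 ballots, Bolt on 8. Bolt wins 8–5.
No design is unbeaten: Model S2 loses to Concept 3; Model U loses to Model S2; Concept 3 loses to Bolt; Bolt loses to Model U. In particular Model S2 > Model U > Bolt > Model S2 is a majority cycle — no Condorcet winner exists.

none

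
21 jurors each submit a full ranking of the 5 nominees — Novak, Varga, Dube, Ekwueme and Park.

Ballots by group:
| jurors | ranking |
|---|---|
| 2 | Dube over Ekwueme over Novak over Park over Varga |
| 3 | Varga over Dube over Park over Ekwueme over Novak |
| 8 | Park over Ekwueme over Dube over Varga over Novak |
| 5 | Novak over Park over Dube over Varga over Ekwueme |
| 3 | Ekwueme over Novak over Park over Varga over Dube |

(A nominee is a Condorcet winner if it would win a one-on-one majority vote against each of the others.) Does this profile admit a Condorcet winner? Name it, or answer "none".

Park

Head-to-head results (21 jurors):
Novak–Varga: Varga 11–10.
Novak–Dube: Dube 13–8.
Novak vs Ekwueme: Ekwueme, 16–5.
Novak vs Park: Park, 11–10.
Varga vs Dube: Dube, 15–6.
Varga vs Ekwueme: Ekwueme wins 13–8.
Varga–Park: Park 18–3.
Dube–Ekwueme: Ekwueme 11–10.
Dube vs Park: Park, 16–5.
Ekwueme vs Park: Park wins 16–5.
Park beats each of Novak, Varga, Dube, Ekwueme — Park is the Condorcet winner.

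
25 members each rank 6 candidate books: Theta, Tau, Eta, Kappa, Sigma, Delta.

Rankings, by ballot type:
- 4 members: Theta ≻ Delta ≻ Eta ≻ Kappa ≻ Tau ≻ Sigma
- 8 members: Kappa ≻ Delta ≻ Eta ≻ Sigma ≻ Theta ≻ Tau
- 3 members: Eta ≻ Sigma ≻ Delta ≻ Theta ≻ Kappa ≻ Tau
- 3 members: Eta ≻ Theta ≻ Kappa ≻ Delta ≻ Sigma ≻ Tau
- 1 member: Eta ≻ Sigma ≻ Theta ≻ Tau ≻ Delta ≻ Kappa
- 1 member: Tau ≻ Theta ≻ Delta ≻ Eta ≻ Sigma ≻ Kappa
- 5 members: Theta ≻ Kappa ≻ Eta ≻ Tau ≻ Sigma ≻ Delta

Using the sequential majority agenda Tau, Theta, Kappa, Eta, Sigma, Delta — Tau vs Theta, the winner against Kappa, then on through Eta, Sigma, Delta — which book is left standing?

Delta

Round 1: Tau vs Theta — 1–24, Theta advances.
Round 2: Theta vs Kappa — 17–8, Theta advances.
Round 3: Theta vs Eta — 10–15, Eta advances.
Round 4: Eta vs Sigma — 25–0, Eta advances.
Round 5: Eta vs Delta — 12–13, Delta advances.
The agenda winner is Delta.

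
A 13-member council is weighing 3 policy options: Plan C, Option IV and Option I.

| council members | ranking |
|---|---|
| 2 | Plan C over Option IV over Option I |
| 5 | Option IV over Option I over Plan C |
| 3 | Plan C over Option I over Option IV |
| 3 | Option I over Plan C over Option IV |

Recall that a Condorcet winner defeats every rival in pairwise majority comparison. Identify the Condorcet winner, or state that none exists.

Check each pair by majority over 13 ballots:
Plan C vs Option IV: Plan C wins 8–5.
Plan C–Option I: Option I 8–5.
Option IV vs Option I: Option IV wins 7–6.
Every option loses at least once (Plan C loses to Option I; Option IV loses to Plan C; Option I loses to Option IV). The majority relation contains the cycle Plan C beats Option IV beats Option I beats Plan C, so there is no Condorcet winner.

none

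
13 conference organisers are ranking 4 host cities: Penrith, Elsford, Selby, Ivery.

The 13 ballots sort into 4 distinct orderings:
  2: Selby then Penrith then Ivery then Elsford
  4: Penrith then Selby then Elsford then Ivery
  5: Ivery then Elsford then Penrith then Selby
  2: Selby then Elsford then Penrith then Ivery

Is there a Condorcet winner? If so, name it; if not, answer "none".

none

Head-to-head results (13 organisers):
Penrith vs Elsford: 2+4 = 6 for Penrith, 7 for Elsford — Elsford by 7–6.
Penrith vs Selby: Penrith preferred on 4+5 = 9 ballots; Penrith wins 9–4.
Penrith vs Ivery: 8 to 5, Penrith.
Elsford vs Selby: Elsford is ranked higher on 5 ballots, Selby on 8. Selby wins 8–5.
Elsford vs Ivery: Elsford preferred on 4+2 = 6 ballots; Ivery wins 7–6.
Selby vs Ivery: 2+4+2 = 8 for Selby, 5 for Ivery — Selby by 8–5.
Every city loses at least once (Penrith loses to Elsford; Elsford loses to Selby; Selby loses to Penrith; Ivery loses to Penrith). The majority relation contains the cycle Penrith → Selby → Elsford → Penrith, so there is no Condorcet winner.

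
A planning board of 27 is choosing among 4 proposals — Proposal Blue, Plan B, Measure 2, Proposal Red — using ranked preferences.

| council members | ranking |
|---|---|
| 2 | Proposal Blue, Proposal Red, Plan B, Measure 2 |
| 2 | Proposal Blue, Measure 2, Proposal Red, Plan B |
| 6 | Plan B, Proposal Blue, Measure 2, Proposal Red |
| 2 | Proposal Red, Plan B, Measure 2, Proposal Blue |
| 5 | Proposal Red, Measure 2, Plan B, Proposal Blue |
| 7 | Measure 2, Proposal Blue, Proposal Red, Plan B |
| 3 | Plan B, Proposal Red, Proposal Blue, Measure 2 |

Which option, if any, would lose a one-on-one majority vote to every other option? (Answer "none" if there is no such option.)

Head-to-head results (27 council members):
Proposal Blue–Plan B: Plan B 16–11.
Proposal Blue vs Measure 2: Measure 2, 14–13.
Proposal Blue vs Proposal Red: Proposal Blue wins 17–10.
Plan B vs Measure 2: 13 to 14, Measure 2.
Plan B vs Proposal Red: Proposal Red wins 18–9.
Measure 2 vs Proposal Red: 15 to 12, Measure 2.
Each option has at least one pairwise win (Proposal Blue beats Proposal Red; Plan B beats Proposal Blue; Measure 2 beats Proposal Blue; Proposal Red beats Plan B) — no Condorcet loser.

none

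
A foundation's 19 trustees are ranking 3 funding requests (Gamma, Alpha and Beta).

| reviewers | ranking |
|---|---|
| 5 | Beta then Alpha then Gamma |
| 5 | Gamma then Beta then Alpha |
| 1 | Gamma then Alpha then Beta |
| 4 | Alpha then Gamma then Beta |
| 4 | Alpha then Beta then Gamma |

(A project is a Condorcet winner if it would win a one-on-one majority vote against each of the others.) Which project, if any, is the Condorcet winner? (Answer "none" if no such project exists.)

none

Check each pair by majority over 19 ballots:
Gamma vs Alpha: Gamma preferred on 5+1 = 6 ballots; Alpha wins 13–6.
Gamma vs Beta: 10 to 9, Gamma.
Alpha vs Beta: Beta, 10–9.
No project is unbeaten: Gamma loses to Alpha; Alpha loses to Beta; Beta loses to Gamma. In particular Gamma → Beta → Alpha → Gamma is a majority cycle — no Condorcet winner exists.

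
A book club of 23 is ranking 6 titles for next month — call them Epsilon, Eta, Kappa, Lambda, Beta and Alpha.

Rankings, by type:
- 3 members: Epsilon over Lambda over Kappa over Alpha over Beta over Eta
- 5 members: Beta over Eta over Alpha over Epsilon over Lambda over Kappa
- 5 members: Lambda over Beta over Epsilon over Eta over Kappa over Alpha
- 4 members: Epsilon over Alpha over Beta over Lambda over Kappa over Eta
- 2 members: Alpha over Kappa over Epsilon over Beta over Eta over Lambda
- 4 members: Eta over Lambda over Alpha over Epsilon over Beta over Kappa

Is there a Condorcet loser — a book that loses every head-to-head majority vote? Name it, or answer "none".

Head-to-head results (23 members):
Epsilon vs Eta: 3+5+4+2 = 14 for Epsilon, 9 for Eta — Epsilon by 14–9.
Epsilon vs Kappa: Epsilon is ranked higher on 3+5+5+4+4 = 21 ballots, Kappa on 2. Epsilon wins 21–2.
Epsilon vs Lambda: Epsilon, 14–9.
Epsilon vs Beta: Epsilon, 13–10.
Epsilon vs Alpha: Epsilon wins 12–11.
Eta vs Kappa: Eta wins 14–9.
Eta vs Lambda: Lambda, 12–11.
Eta–Beta: Beta 19–4.
Eta vs Alpha: 5+5+4 = 14 for Eta, 9 for Alpha — Eta by 14–9.
Kappa–Lambda: Lambda 21–2.
Kappa vs Beta: Kappa is ranked higher on 3+2 = 5 ballots, Beta on 18. Beta wins 18–5.
Kappa–Alpha: Alpha 15–8.
Lambda vs Beta: Lambda wins 12–11.
Lambda vs Alpha: Lambda wins 12–11.
Beta vs Alpha: Alpha, 13–10.
Kappa loses to every other book — it is the Condorcet loser.

Kappa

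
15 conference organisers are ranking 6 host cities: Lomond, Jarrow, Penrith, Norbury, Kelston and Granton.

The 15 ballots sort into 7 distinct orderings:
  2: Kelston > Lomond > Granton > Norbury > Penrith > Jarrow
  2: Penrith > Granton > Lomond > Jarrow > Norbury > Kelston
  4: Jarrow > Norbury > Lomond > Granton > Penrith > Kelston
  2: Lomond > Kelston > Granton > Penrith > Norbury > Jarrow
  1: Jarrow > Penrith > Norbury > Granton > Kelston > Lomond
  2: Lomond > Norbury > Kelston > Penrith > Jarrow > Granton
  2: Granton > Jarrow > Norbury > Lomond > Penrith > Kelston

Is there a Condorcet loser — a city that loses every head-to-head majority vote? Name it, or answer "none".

Kelston

Head-to-head results (15 organisers):
Lomond vs Jarrow: Lomond preferred on 2+2+2+2 = 8 ballots; Lomond wins 8–7.
Lomond–Penrith: Lomond 12–3.
Lomond–Norbury: Lomond 8–7.
Lomond vs Kelston: Lomond wins 12–3.
Lomond vs Granton: Lomond, 10–5.
Jarrow vs Penrith: Jarrow is ranked higher on 4+1+2 = 7 ballots, Penrith on 8. Penrith wins 8–7.
Jarrow vs Norbury: Jarrow wins 9–6.
Jarrow vs Kelston: Jarrow wins 9–6.
Jarrow vs Granton: Granton, 8–7.
Penrith–Norbury: Norbury 10–5.
Penrith vs Kelston: 2+4+1+2 = 9 for Penrith, 6 for Kelston — Penrith by 9–6.
Penrith vs Granton: Granton, 10–5.
Norbury vs Kelston: 11 to 4, Norbury.
Norbury vs Granton: Granton, 8–7.
Kelston–Granton: Granton 9–6.
Kelston loses to every other city — it is the Condorcet loser.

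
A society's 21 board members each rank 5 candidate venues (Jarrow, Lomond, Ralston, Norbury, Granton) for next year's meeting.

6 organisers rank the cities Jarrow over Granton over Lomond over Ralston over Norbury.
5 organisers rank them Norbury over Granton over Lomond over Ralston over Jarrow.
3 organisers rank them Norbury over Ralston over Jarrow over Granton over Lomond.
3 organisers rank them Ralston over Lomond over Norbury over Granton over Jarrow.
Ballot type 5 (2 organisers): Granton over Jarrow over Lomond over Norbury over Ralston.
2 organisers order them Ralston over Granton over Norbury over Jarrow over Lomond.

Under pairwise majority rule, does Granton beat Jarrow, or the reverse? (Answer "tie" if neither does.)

Granton

Ballots ranking Granton above Jarrow: 5 + 3 + 2 + 2 = 12.
Ballots ranking Jarrow above Granton: 21 − 12 = 9.
Granton wins the head-to-head 12–9.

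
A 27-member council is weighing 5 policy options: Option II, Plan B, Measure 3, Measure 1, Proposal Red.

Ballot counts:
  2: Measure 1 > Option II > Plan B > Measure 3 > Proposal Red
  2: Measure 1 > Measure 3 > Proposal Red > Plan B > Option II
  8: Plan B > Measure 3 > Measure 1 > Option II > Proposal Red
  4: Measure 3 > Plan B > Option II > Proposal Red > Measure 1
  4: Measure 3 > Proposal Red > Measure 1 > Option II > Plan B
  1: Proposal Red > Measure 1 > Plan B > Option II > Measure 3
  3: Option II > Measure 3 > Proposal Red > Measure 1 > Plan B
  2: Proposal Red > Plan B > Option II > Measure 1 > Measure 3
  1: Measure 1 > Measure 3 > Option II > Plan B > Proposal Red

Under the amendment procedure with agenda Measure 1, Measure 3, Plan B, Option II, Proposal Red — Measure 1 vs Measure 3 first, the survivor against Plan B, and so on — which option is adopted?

Measure 3

Round 1: Measure 1 vs Measure 3 — 8–19, Measure 3 advances.
Round 2: Measure 3 vs Plan B — 14–13, Measure 3 advances.
Round 3: Measure 3 vs Option II — 19–8, Measure 3 advances.
Round 4: Measure 3 vs Proposal Red — 24–3, Measure 3 advances.
Measure 3 survives the agenda.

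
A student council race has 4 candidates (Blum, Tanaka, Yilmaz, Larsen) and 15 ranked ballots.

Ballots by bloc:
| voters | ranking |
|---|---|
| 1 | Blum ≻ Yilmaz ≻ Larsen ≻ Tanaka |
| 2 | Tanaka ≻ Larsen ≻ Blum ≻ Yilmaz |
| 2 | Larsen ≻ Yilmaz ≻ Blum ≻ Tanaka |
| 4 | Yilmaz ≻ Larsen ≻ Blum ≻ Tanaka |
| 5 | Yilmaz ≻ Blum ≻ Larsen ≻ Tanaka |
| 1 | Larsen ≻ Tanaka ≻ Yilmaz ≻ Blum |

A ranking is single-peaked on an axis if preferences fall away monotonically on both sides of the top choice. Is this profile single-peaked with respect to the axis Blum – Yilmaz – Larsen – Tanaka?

Axis positions: Blum=1, Yilmaz=2, Larsen=3, Tanaka=4.
Bloc 1 (peak Blum at position 1): ranking walks positions 1-2-3-4, expanding outward from the peak — single-peaked.
Bloc 2: ranking walks positions 4-3-1-2; Blum is ranked above Yilmaz even though Yilmaz lies between Blum and the peak Tanaka on the axis — preferences dip and rise again. Not single-peaked.
Bloc 3 (peak Larsen at position 3): ranking walks positions 3-2-1-4, expanding outward from the peak — single-peaked.
Bloc 4 (peak Yilmaz at position 2): ranking walks positions 2-3-1-4, expanding outward from the peak — single-peaked.
Bloc 5 (peak Yilmaz at position 2): ranking walks positions 2-1-3-4, expanding outward from the peak — single-peaked.
Bloc 6 (peak Larsen at position 3): ranking walks positions 3-4-2-1, expanding outward from the peak — single-peaked.
Bloc 2 violates single-peakedness, so the profile is not single-peaked on this axis.

no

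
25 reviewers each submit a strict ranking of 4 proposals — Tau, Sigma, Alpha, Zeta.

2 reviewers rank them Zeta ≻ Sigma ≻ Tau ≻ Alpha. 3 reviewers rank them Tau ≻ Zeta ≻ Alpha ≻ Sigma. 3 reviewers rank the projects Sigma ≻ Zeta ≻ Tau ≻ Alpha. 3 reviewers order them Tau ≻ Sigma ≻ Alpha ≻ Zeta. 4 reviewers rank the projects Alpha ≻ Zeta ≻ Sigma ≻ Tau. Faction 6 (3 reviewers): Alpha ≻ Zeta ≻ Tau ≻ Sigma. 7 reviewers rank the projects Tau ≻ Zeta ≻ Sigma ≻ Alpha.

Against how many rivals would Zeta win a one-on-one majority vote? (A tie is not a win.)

2

Zeta against each rival (25 reviewers):
Zeta vs Tau: 12 to 13, Tau.
Zeta vs Sigma: 2+3+4+3+7 = 19 for Zeta, 6 for Sigma — Zeta by 19–6.
Zeta vs Alpha: 2+3+3+7 = 15 for Zeta, 10 for Alpha — Zeta by 15–10.
Zeta beats Sigma, Alpha; loses to Tau — 2 pairwise wins.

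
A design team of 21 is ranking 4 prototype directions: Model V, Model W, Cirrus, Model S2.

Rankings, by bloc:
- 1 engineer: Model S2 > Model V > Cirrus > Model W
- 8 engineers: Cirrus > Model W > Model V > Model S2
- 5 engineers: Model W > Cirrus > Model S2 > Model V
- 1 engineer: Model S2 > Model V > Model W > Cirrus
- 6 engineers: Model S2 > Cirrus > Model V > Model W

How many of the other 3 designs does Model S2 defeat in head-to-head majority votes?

1

Model S2 against each rival (21 engineers):
Model S2 vs Model V: Model S2 is ranked higher on 1+5+1+6 = 13 ballots, Model V on 8. Model S2 wins 13–8.
Model S2 vs Model W: 1+1+6 = 8 for Model S2, 13 for Model W — Model W by 13–8.
Model S2 vs Cirrus: Cirrus, 13–8.
Model S2 beats Model V; loses to Model W, Cirrus — 1 pairwise win.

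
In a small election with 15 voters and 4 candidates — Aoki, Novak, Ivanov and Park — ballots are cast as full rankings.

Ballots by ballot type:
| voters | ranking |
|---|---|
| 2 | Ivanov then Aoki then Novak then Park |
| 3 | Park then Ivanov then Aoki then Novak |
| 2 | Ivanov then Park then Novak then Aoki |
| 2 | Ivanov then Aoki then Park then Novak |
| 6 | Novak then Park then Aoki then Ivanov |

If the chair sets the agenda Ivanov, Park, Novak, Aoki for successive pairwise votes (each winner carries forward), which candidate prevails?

Round 1: Ivanov vs Park — 6–9, Park advances.
Round 2: Park vs Novak — 7–8, Novak advances.
Round 3: Novak vs Aoki — 8–7, Novak advances.
The agenda winner is Novak.

Novak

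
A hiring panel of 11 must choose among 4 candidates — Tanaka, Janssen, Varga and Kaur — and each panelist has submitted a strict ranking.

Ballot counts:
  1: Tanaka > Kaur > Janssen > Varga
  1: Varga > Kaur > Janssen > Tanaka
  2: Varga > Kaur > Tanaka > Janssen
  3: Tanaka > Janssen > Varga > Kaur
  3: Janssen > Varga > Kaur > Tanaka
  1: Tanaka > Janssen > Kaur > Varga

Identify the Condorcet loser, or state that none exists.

none

Head-to-head results (11 committee members):
Tanaka vs Janssen: Tanaka wins 7–4.
Tanaka vs Varga: Tanaka is ranked higher on 1+3+1 = 5 ballots, Varga on 6. Varga wins 6–5.
Tanaka vs Kaur: Kaur, 6–5.
Janssen–Varga: Janssen 8–3.
Janssen vs Kaur: 3+3+1 = 7 for Janssen, 4 for Kaur — Janssen by 7–4.
Varga–Kaur: Varga 9–2.
Each candidate has at least one pairwise win (Tanaka beats Janssen; Janssen beats Varga; Varga beats Tanaka; Kaur beats Tanaka) — no Condorcet loser.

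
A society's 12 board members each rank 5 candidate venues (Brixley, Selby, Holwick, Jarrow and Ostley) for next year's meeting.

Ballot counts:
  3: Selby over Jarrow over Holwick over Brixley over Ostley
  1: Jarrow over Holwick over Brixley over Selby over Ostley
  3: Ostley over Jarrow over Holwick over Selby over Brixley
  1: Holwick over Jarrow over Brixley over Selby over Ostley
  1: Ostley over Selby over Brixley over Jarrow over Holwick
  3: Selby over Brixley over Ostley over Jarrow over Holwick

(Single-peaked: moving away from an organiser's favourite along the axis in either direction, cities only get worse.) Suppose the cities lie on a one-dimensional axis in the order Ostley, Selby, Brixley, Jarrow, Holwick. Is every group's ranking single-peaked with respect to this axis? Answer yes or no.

Axis positions: Ostley=1, Selby=2, Brixley=3, Jarrow=4, Holwick=5.
Group 1: ranking walks positions 2-4-5-3-1; Jarrow is ranked above Brixley even though Brixley lies between Jarrow and the peak Selby on the axis — preferences dip and rise again. Not single-peaked.
Group 2 (peak Jarrow at position 4): ranking walks positions 4-5-3-2-1, expanding outward from the peak — single-peaked.
Group 3: ranking walks positions 1-4-5-2-3; Jarrow is ranked above Selby even though Selby lies between Jarrow and the peak Ostley on the axis — preferences dip and rise again. Not single-peaked.
Group 4 (peak Holwick at position 5): ranking walks positions 5-4-3-2-1, expanding outward from the peak — single-peaked.
Group 5 (peak Ostley at position 1): ranking walks positions 1-2-3-4-5, expanding outward from the peak — single-peaked.
Group 6 (peak Selby at position 2): ranking walks positions 2-3-1-4-5, expanding outward from the peak — single-peaked.
Group 1 violates single-peakedness, so the profile is not single-peaked on this axis.

no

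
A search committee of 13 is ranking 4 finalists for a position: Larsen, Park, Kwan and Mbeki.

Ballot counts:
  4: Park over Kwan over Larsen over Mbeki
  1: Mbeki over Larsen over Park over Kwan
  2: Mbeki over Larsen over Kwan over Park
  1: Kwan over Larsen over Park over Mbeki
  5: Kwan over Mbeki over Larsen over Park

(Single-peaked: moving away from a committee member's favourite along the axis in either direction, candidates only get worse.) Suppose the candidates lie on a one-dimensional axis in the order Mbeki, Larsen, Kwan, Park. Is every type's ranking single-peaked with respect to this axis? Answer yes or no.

Axis positions: Mbeki=1, Larsen=2, Kwan=3, Park=4.
Type 1 (peak Park at position 4): ranking walks positions 4-3-2-1, expanding outward from the peak — single-peaked.
Type 2: ranking walks positions 1-2-4-3; Park is ranked above Kwan even though Kwan lies between Park and the peak Mbeki on the axis — preferences dip and rise again. Not single-peaked.
Type 3 (peak Mbeki at position 1): ranking walks positions 1-2-3-4, expanding outward from the peak — single-peaked.
Type 4 (peak Kwan at position 3): ranking walks positions 3-2-4-1, expanding outward from the peak — single-peaked.
Type 5: ranking walks positions 3-1-2-4; Mbeki is ranked above Larsen even though Larsen lies between Mbeki and the peak Kwan on the axis — preferences dip and rise again. Not single-peaked.
Type 2 violates single-peakedness, so the profile is not single-peaked on this axis.

no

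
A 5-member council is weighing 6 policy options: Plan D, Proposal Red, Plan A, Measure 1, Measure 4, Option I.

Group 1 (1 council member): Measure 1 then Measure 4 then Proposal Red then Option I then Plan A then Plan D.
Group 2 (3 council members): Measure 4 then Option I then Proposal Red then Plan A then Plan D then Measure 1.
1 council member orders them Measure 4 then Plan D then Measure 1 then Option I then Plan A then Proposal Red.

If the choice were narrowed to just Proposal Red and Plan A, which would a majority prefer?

Proposal Red

Ballots ranking Proposal Red above Plan A: 1 + 3 = 4.
Ballots ranking Plan A above Proposal Red: 5 − 4 = 1.
Proposal Red wins the head-to-head 4–1.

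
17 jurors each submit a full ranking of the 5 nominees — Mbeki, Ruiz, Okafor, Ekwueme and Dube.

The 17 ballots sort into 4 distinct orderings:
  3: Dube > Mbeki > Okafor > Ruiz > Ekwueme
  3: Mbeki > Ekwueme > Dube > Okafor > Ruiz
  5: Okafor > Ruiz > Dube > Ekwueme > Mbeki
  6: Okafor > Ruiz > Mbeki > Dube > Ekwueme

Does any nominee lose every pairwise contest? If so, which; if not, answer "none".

Head-to-head results (17 jurors):
Mbeki vs Ruiz: 6 to 11, Ruiz.
Mbeki vs Okafor: Okafor, 11–6.
Mbeki vs Ekwueme: Mbeki, 12–5.
Mbeki vs Dube: 3+6 = 9 for Mbeki, 8 for Dube — Mbeki by 9–8.
Ruiz–Okafor: Okafor 17–0.
Ruiz vs Ekwueme: Ruiz is ranked higher on 3+5+6 = 14 ballots, Ekwueme on 3. Ruiz wins 14–3.
Ruiz vs Dube: Ruiz preferred on 5+6 = 11 ballots; Ruiz wins 11–6.
Okafor vs Ekwueme: Okafor, 14–3.
Okafor vs Dube: Okafor wins 11–6.
Ekwueme vs Dube: 3 for Ekwueme, 14 for Dube — Dube by 14–3.
Ekwueme loses to every other nominee — it is the Condorcet loser.

Ekwueme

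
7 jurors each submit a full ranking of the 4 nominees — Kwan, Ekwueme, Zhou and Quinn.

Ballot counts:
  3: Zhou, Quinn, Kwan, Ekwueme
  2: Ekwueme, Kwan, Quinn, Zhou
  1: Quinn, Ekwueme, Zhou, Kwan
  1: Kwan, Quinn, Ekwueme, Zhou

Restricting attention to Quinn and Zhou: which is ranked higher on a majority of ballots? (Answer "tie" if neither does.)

Ballots ranking Quinn above Zhou: 2 + 1 + 1 = 4.
Ballots ranking Zhou above Quinn: 7 − 4 = 3.
Quinn wins the head-to-head 4–3.

Quinn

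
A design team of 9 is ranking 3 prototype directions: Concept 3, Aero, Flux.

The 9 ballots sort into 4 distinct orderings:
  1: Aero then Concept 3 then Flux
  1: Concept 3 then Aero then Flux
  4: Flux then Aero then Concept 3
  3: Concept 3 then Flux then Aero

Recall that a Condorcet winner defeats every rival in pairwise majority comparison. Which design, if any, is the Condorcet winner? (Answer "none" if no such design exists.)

none

Pairwise majorities:
Concept 3 vs Aero: Aero wins 5–4.
Concept 3 vs Flux: Concept 3 wins 5–4.
Aero–Flux: Flux 7–2.
Each design drops at least one matchup (Concept 3 loses to Aero; Aero loses to Flux; Flux loses to Concept 3); the cycle Concept 3 → Flux → Aero → Concept 3 rules out a Condorcet winner.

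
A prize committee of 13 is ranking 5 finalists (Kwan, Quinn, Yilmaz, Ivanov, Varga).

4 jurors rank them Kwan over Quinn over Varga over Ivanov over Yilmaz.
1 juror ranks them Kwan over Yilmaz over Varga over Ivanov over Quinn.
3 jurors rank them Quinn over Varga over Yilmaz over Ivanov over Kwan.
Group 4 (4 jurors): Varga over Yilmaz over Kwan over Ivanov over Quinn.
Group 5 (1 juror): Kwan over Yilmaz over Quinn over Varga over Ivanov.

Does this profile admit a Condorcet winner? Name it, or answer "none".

none

Check each pair by majority over 13 ballots:
Kwan vs Quinn: Kwan wins 10–3.
Kwan vs Yilmaz: Yilmaz, 7–6.
Kwan–Ivanov: Kwan 10–3.
Kwan–Varga: Varga 7–6.
Quinn vs Yilmaz: Quinn wins 7–6.
Quinn vs Ivanov: Quinn, 8–5.
Quinn vs Varga: Quinn, 8–5.
Yilmaz vs Ivanov: Yilmaz, 9–4.
Yilmaz–Varga: Varga 11–2.
Ivanov vs Varga: Varga, 13–0.
No nominee is unbeaten: Kwan loses to Yilmaz; Quinn loses to Kwan; Yilmaz loses to Quinn; Ivanov loses to Kwan; Varga loses to Quinn. In particular Kwan → Quinn → Yilmaz → Kwan is a majority cycle — no Condorcet winner exists.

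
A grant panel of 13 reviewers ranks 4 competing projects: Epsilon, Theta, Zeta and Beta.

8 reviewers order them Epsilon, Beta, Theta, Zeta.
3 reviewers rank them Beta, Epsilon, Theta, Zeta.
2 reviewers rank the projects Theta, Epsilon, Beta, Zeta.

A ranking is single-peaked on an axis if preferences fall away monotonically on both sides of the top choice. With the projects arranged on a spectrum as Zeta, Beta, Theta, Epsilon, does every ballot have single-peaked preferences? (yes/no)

Axis positions: Zeta=1, Beta=2, Theta=3, Epsilon=4.
Ballot type 1: ranking walks positions 4-2-3-1; Beta is ranked above Theta even though Theta lies between Beta and the peak Epsilon on the axis — preferences dip and rise again. Not single-peaked.
Ballot type 2: ranking walks positions 2-4-3-1; Epsilon is ranked above Theta even though Theta lies between Epsilon and the peak Beta on the axis — preferences dip and rise again. Not single-peaked.
Ballot type 3 (peak Theta at position 3): ranking walks positions 3-4-2-1, expanding outward from the peak — single-peaked.
Ballot type 1 violates single-peakedness, so the profile is not single-peaked on this axis.

no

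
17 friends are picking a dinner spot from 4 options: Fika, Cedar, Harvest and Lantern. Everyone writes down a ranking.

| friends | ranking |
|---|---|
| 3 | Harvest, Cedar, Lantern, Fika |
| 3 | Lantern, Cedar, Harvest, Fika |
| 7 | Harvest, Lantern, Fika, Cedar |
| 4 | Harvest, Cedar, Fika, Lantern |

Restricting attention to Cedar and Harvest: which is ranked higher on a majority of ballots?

Ballots ranking Cedar above Harvest: 3.
Ballots ranking Harvest above Cedar: 17 − 3 = 14.
Harvest wins the head-to-head 14–3.

Harvest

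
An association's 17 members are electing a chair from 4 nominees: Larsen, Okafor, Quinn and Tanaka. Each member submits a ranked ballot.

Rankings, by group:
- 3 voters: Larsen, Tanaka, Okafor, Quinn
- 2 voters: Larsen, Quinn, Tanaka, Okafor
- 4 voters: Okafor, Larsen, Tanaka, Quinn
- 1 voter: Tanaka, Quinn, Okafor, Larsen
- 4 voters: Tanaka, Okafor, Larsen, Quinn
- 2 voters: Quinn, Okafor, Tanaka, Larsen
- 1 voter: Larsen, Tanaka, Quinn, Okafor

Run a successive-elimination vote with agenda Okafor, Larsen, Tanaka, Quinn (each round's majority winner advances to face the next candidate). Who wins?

Tanaka

Round 1: Okafor vs Larsen — 11–6, Okafor advances.
Round 2: Okafor vs Tanaka — 6–11, Tanaka advances.
Round 3: Tanaka vs Quinn — 13–4, Tanaka advances.
The agenda winner is Tanaka.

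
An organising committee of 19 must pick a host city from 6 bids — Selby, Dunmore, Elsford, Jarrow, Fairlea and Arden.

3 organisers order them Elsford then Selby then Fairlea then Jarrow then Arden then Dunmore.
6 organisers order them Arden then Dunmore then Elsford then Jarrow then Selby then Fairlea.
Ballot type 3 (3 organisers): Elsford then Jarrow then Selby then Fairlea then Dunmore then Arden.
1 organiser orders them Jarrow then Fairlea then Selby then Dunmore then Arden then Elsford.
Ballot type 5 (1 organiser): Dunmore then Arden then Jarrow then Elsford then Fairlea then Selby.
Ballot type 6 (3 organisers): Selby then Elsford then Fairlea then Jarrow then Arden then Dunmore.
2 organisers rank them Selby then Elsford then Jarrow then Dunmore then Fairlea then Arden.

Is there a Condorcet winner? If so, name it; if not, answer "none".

Pairwise majorities:
Selby vs Dunmore: Selby wins 12–7.
Selby vs Elsford: Selby is ranked higher on 1+3+2 = 6 ballots, Elsford on 13. Elsford wins 13–6.
Selby vs Jarrow: Jarrow wins 11–8.
Selby vs Fairlea: 3+6+3+3+2 = 17 for Selby, 2 for Fairlea — Selby by 17–2.
Selby–Arden: Selby 12–7.
Dunmore vs Elsford: 6+1+1 = 8 for Dunmore, 11 for Elsford — Elsford by 11–8.
Dunmore vs Jarrow: Jarrow, 12–7.
Dunmore–Fairlea: Fairlea 10–9.
Dunmore vs Arden: Arden wins 12–7.
Elsford vs Jarrow: Elsford preferred on 3+6+3+3+2 = 17 ballots; Elsford wins 17–2.
Elsford vs Fairlea: Elsford wins 18–1.
Elsford–Arden: Elsford 11–8.
Jarrow–Fairlea: Jarrow 13–6.
Jarrow vs Arden: 12 to 7, Jarrow.
Fairlea vs Arden: 12 to 7, Fairlea.
Elsford defeats every rival head-to-head and is the Condorcet winner.

Elsford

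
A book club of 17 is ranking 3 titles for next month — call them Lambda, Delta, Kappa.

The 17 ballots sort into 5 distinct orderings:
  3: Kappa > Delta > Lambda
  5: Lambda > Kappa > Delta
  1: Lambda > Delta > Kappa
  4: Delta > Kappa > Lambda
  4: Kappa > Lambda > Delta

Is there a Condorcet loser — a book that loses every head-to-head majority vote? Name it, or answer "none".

Pairwise majorities:
Lambda vs Delta: Lambda, 10–7.
Lambda vs Kappa: Lambda preferred on 5+1 = 6 ballots; Kappa wins 11–6.
Delta–Kappa: Kappa 12–5.
Delta loses to every other book — it is the Condorcet loser.

Delta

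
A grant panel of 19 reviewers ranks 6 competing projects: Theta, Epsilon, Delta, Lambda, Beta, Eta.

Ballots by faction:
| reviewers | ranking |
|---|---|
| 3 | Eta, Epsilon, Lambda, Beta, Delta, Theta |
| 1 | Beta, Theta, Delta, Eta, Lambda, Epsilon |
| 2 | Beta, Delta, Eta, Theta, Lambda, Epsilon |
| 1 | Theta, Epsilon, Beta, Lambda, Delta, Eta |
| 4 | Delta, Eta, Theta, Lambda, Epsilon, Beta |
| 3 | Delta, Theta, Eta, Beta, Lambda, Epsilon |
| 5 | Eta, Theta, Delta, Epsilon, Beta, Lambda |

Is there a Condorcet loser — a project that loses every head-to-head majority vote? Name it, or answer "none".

Head-to-head results (19 reviewers):
Theta vs Epsilon: Theta, 16–3.
Theta vs Delta: 1+1+5 = 7 for Theta, 12 for Delta — Delta by 12–7.
Theta vs Lambda: Theta preferred on 1+2+1+4+3+5 = 16 ballots; Theta wins 16–3.
Theta vs Beta: Theta is ranked higher on 1+4+3+5 = 13 ballots, Beta on 6. Theta wins 13–6.
Theta–Eta: Eta 14–5.
Epsilon–Delta: Delta 15–4.
Epsilon vs Lambda: 3+1+5 = 9 for Epsilon, 10 for Lambda — Lambda by 10–9.
Epsilon vs Beta: 13 to 6, Epsilon.
Epsilon vs Eta: Eta wins 18–1.
Delta vs Lambda: Delta is ranked higher on 1+2+4+3+5 = 15 ballots, Lambda on 4. Delta wins 15–4.
Delta vs Beta: 4+3+5 = 12 for Delta, 7 for Beta — Delta by 12–7.
Delta vs Eta: 1+2+1+4+3 = 11 for Delta, 8 for Eta — Delta by 11–8.
Lambda vs Beta: Lambda is ranked higher on 3+4 = 7 ballots, Beta on 12. Beta wins 12–7.
Lambda vs Eta: 1 for Lambda, 18 for Eta — Eta by 18–1.
Beta vs Eta: 4 to 15, Eta.
No project is winless: Theta beats Epsilon; Epsilon beats Beta; Delta beats Theta; Lambda beats Epsilon; Beta beats Lambda; Eta beats Theta. There is no Condorcet loser.

none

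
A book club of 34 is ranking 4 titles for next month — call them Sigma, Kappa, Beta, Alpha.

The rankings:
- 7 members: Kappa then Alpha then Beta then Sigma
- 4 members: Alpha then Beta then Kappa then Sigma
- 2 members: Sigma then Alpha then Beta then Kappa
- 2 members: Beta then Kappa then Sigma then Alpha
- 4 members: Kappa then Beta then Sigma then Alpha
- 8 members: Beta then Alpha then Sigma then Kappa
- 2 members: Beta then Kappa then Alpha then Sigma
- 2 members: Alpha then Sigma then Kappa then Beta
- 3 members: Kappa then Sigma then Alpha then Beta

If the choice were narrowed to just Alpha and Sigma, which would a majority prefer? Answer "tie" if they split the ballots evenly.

Ballots ranking Alpha above Sigma: 7 + 4 + 8 + 2 + 2 = 23.
Ballots ranking Sigma above Alpha: 34 − 23 = 11.
Alpha wins the head-to-head 23–11.

Alpha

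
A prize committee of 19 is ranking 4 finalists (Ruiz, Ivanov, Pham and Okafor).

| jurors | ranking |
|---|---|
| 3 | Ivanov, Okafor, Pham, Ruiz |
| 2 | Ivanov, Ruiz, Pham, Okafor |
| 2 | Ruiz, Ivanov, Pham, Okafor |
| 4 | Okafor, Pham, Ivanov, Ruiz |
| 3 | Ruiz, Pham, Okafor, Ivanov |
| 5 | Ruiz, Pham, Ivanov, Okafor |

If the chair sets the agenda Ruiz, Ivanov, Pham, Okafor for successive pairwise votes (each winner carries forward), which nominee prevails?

Ruiz

Round 1: Ruiz vs Ivanov — 10–9, Ruiz advances.
Round 2: Ruiz vs Pham — 12–7, Ruiz advances.
Round 3: Ruiz vs Okafor — 12–7, Ruiz advances.
Ruiz survives the agenda.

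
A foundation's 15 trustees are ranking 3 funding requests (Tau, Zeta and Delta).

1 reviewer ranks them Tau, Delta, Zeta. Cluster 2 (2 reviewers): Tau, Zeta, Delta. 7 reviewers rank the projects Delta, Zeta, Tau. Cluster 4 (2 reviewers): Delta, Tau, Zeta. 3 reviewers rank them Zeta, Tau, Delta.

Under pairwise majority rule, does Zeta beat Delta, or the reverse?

Ballots ranking Zeta above Delta: 2 + 3 = 5.
Ballots ranking Delta above Zeta: 15 − 5 = 10.
Delta wins the head-to-head 10–5.

Delta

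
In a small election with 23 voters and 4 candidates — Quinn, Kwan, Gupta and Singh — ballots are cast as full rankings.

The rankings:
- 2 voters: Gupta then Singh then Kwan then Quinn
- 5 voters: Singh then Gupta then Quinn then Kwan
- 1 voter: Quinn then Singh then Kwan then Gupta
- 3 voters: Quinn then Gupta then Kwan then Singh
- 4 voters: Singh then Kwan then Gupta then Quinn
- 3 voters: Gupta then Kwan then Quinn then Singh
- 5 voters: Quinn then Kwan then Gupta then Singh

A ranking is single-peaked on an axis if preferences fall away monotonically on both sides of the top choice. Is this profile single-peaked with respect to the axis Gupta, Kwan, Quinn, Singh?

no

Axis positions: Gupta=1, Kwan=2, Quinn=3, Singh=4.
Faction 1: ranking walks positions 1-4-2-3; Singh is ranked above Kwan even though Kwan lies between Singh and the peak Gupta on the axis — preferences dip and rise again. Not single-peaked.
Faction 2: ranking walks positions 4-1-3-2; Gupta is ranked above Quinn even though Quinn lies between Gupta and the peak Singh on the axis — preferences dip and rise again. Not single-peaked.
Faction 3 (peak Quinn at position 3): ranking walks positions 3-4-2-1, expanding outward from the peak — single-peaked.
Faction 4: ranking walks positions 3-1-2-4; Gupta is ranked above Kwan even though Kwan lies between Gupta and the peak Quinn on the axis — preferences dip and rise again. Not single-peaked.
Faction 5: ranking walks positions 4-2-1-3; Kwan is ranked above Quinn even though Quinn lies between Kwan and the peak Singh on the axis — preferences dip and rise again. Not single-peaked.
Faction 6 (peak Gupta at position 1): ranking walks positions 1-2-3-4, expanding outward from the peak — single-peaked.
Faction 7 (peak Quinn at position 3): ranking walks positions 3-2-1-4, expanding outward from the peak — single-peaked.
Faction 1 violates single-peakedness, so the profile is not single-peaked on this axis.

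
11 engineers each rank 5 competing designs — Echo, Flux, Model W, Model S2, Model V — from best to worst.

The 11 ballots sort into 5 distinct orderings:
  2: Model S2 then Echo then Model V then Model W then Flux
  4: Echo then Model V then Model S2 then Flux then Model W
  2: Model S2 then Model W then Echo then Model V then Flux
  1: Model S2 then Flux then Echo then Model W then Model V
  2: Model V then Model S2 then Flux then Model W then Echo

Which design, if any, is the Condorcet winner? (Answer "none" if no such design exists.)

Check each pair by majority over 11 ballots:
Echo vs Flux: Echo wins 8–3.
Echo vs Model W: Echo wins 7–4.
Echo vs Model S2: Model S2, 7–4.
Echo vs Model V: Echo, 9–2.
Flux vs Model W: Flux wins 7–4.
Flux vs Model S2: Model S2 wins 11–0.
Flux vs Model V: Model V wins 10–1.
Model W–Model S2: Model S2 11–0.
Model W–Model V: Model V 8–3.
Model S2 vs Model V: Model V wins 6–5.
Every design loses at least once (Echo loses to Model S2; Flux loses to Echo; Model W loses to Echo; Model S2 loses to Model V; Model V loses to Echo). The majority relation contains the cycle Echo beats Model V beats Model S2 beats Echo, so there is no Condorcet winner.

none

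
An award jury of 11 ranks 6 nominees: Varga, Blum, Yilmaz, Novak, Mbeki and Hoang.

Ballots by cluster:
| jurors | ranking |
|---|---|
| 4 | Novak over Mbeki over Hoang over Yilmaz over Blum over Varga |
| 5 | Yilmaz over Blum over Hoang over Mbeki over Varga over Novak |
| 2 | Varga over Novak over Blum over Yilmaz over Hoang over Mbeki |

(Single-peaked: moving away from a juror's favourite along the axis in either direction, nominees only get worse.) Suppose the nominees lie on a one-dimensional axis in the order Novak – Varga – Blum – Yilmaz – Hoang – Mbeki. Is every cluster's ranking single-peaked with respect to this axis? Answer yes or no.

no

Axis positions: Novak=1, Varga=2, Blum=3, Yilmaz=4, Hoang=5, Mbeki=6.
Cluster 1: ranking walks positions 1-6-5-4-3-2; Mbeki is ranked above Varga even though Varga lies between Mbeki and the peak Novak on the axis — preferences dip and rise again. Not single-peaked.
Cluster 2 (peak Yilmaz at position 4): ranking walks positions 4-3-5-6-2-1, expanding outward from the peak — single-peaked.
Cluster 3 (peak Varga at position 2): ranking walks positions 2-1-3-4-5-6, expanding outward from the peak — single-peaked.
Cluster 1 violates single-peakedness, so the profile is not single-peaked on this axis.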